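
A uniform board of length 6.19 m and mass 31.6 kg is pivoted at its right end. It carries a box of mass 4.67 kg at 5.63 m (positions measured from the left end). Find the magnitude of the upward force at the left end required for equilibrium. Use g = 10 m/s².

Choose the right end as the axis so the unknown pivot reaction has zero arm there.
Beam weight: 31.6 × 10 = 316 N down at 3.095 m → arm 3.095 m, τ = 316 × 3.095 = 978 N·m counterclockwise.
Box: 4.67 × 10 = 46.7 N down at 5.63 m → arm 0.56 m, τ = 46.7 × 0.56 = 26.15 N·m counterclockwise.
Net moment of the loads = 1004 N·m counterclockwise.
The upward force F acts at the left end, arm 6.19 m, giving F × 6.19 clockwise.
Στ = 0 ⇒ F × 6.19 = 1004 ⇒ F = 1004 / 6.19 = 162 N.

F ≈ 162 N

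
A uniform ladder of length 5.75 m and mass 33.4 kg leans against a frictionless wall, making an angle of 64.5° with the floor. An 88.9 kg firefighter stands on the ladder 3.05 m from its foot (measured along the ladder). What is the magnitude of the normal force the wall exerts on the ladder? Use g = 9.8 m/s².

Sum moments about the foot of the ladder (the floor normal and friction both act there and drop out).
Ladder weight 33.4×9.8 = 327.3 N acts at 2.875 m along the ladder; its horizontal arm is 2.875·cos64.5° = 1.238 m → τ = 405.2 N·m clockwise.
Firefighter: 88.9×9.8 = 871.2 N at 3.05 m → arm 1.313 m → τ = 1144 N·m clockwise.
Wall normal N acts horizontally at the top; its moment arm is the height L sinθ = 5.75·sin64.5° = 5.19 m, counterclockwise.
For rotational equilibrium, N × 5.19 = 1549, so N = 298 N.

N_wall ≈ 298 N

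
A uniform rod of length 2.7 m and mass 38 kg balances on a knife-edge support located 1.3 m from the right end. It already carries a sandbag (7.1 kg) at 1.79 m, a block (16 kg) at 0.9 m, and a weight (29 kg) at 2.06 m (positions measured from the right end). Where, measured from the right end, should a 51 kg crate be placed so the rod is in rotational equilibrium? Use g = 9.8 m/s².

Taking torques about the knife-edge support (at 1.3 m from the right end):
Beam weight: 38 × 9.8 = 372.4 N down at 1.35 m → arm 0.05 m, τ = 372.4 × 0.05 = 18.62 N·m counterclockwise.
Sandbag: 7.1 × 9.8 = 69.58 N down at 1.79 m → arm 0.49 m, τ = 69.58 × 0.49 = 34.09 N·m counterclockwise.
Block: 16 × 9.8 = 156.8 N down at 0.9 m → arm 0.4 m, τ = 156.8 × 0.4 = 62.72 N·m clockwise.
Weight: 29 × 9.8 = 284.2 N down at 2.06 m → arm 0.76 m, τ = 284.2 × 0.76 = 216 N·m counterclockwise.
Net moment of existing loads = 206 N·m counterclockwise.
The crate weighs 51 × 9.8 = 499.8 N and must supply an equal clockwise moment, so its lever arm about the knife-edge support is 206 / 499.8 = 0.412 m.
That puts it at 1.3 − 0.412 = 0.888 m from the right end.

x ≈ 0.888 m from the right end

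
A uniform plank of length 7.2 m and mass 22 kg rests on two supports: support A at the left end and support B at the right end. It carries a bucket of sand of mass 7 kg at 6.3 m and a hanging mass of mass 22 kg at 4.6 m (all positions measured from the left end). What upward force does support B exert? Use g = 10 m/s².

Sum moments about support A (its reaction then has zero moment arm).
Beam weight: 22 × 10 = 220 N down at 3.6 m → arm 3.6 m, τ = 220 × 3.6 = 792 N·m clockwise.
Bucket of sand: 7 × 10 = 70 N down at 6.3 m → arm 6.3 m, τ = 70 × 6.3 = 441 N·m clockwise.
Hanging mass: 22 × 10 = 220 N down at 4.6 m → arm 4.6 m, τ = 220 × 4.6 = 1012 N·m clockwise.
Net load moment about support A = 2245 N·m clockwise.
Reaction R at support B is upward at 7.2 m, arm 7.2 m → moment R × 7.2 counterclockwise.
Στ = 0 ⇒ R × 7.2 = 2245 ⇒ R = 312 N.

R_B ≈ 312 N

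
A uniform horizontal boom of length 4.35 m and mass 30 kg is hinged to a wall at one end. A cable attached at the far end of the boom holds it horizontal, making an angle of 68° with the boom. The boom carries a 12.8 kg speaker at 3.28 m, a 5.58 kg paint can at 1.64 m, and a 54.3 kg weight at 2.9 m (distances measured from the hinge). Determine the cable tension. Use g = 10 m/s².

T ≈ 679 N

About the hinge:
Beam weight: 30 × 10 = 300 N down at 2.175 m → arm 2.175 m, τ = 300 × 2.175 = 652.5 N·m clockwise.
Speaker: 12.8 × 10 = 128 N down at 3.28 m → arm 3.28 m, τ = 128 × 3.28 = 419.8 N·m clockwise.
Paint can: 5.58 × 10 = 55.8 N down at 1.64 m → arm 1.64 m, τ = 55.8 × 1.64 = 91.51 N·m clockwise.
Weight: 54.3 × 10 = 543 N down at 2.9 m → arm 2.9 m, τ = 543 × 2.9 = 1575 N·m clockwise.
Total clockwise load moment = 2739 N·m.
The cable tension T acts at 4.35 m; only its component perpendicular to the boom, T sinθ, produces torque. sin 68° = 0.9272.
Στ = 0 ⇒ T × 4.35 × 0.9272 = 2739 ⇒ T = 2739 / 4.033 = 679 N.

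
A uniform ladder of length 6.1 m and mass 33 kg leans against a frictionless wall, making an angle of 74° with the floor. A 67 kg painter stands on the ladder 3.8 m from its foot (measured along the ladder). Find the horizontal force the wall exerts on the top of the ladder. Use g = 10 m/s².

N_wall ≈ 167 N

Choose the foot of the ladder as the axis so the floor normal and friction both act there and drop out.
Ladder weight 33×10 = 330 N acts at 3.05 m along the ladder; its horizontal arm is 3.05·cos74° = 0.8407 m → τ = 277.4 N·m clockwise.
Painter: 67×10 = 670 N at 3.8 m → arm 1.047 m → τ = 701.5 N·m clockwise.
Wall normal N acts horizontally at the top; its moment arm is the height L sinθ = 6.1·sin74° = 5.864 m, counterclockwise.
Στ = 0 ⇒ N × 5.864 = 978.9 ⇒ N = 167 N.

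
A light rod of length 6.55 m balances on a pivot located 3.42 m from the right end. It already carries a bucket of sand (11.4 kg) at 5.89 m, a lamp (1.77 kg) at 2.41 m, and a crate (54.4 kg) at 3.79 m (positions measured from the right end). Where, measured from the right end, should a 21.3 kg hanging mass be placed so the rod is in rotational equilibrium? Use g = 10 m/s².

x ≈ 1.24 m from the right end

Taking torques about the pivot (at 3.42 m from the right end):
Bucket of sand: 11.4 × 10 = 114 N down at 5.89 m → arm 2.47 m, τ = 114 × 2.47 = 281.6 N·m counterclockwise.
Lamp: 1.77 × 10 = 17.7 N down at 2.41 m → arm 1.01 m, τ = 17.7 × 1.01 = 17.88 N·m clockwise.
Crate: 54.4 × 10 = 544 N down at 3.79 m → arm 0.37 m, τ = 544 × 0.37 = 201.3 N·m counterclockwise.
Net moment of existing loads = 465 N·m counterclockwise.
The hanging mass weighs 21.3 × 10 = 213 N and must supply an equal clockwise moment, so its lever arm about the pivot is 465 / 213 = 2.18 m.
That puts it at 3.42 − 2.18 = 1.24 m from the right end.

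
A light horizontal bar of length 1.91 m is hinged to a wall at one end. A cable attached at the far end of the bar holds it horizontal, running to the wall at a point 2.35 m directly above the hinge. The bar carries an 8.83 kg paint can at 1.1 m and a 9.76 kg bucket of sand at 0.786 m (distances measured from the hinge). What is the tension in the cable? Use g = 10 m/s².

T ≈ 117 N

Sum moments about the hinge (the unknown hinge reaction has zero arm there).
Paint can: 8.83 × 10 = 88.3 N down at 1.1 m → arm 1.1 m, τ = 88.3 × 1.1 = 97.13 N·m clockwise.
Bucket of sand: 9.76 × 10 = 97.6 N down at 0.786 m → arm 0.786 m, τ = 97.6 × 0.786 = 76.71 N·m clockwise.
Total clockwise load moment = 173.8 N·m.
The cable tension T acts at 1.91 m; only its component perpendicular to the bar, T sinθ, produces torque. sinθ = h/√(h²+d²) = 2.35/√(2.35²+1.91²) = 0.776.
Στ = 0 ⇒ T × 1.91 × 0.776 = 173.8 ⇒ T = 173.8 / 1.482 = 117 N.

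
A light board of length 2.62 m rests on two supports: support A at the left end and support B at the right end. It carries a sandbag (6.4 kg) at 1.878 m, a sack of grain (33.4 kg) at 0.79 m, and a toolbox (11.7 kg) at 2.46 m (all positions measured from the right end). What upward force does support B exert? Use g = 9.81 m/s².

R_B ≈ 254 N

Sum moments about support A (its reaction then has zero moment arm).
Sandbag: 6.4 × 9.81 = 62.78 N down at 1.878 m → arm 0.742 m, τ = 62.78 × 0.742 = 46.58 N·m clockwise.
Sack of grain: 33.4 × 9.81 = 327.7 N down at 0.79 m → arm 1.83 m, τ = 327.7 × 1.83 = 599.7 N·m clockwise.
Toolbox: 11.7 × 9.81 = 114.8 N down at 2.46 m → arm 0.16 m, τ = 114.8 × 0.16 = 18.37 N·m clockwise.
Net load moment about support A = 664.7 N·m clockwise.
Reaction R at support B is upward at 0 m, arm 2.62 m → moment R × 2.62 counterclockwise.
Στ = 0 ⇒ R × 2.62 = 664.7 ⇒ R = 254 N.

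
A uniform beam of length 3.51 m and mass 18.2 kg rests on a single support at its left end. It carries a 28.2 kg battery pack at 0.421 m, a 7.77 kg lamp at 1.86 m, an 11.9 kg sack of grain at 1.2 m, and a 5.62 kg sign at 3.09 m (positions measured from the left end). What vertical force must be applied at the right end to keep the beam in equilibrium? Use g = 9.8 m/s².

F ≈ 251 N

Taking torques about the left end:
Beam weight: 18.2 × 9.8 = 178.4 N down at 1.755 m → arm 1.755 m, τ = 178.4 × 1.755 = 313.1 N·m clockwise.
Battery pack: 28.2 × 9.8 = 276.4 N down at 0.421 m → arm 0.421 m, τ = 276.4 × 0.421 = 116.4 N·m clockwise.
Lamp: 7.77 × 9.8 = 76.15 N down at 1.86 m → arm 1.86 m, τ = 76.15 × 1.86 = 141.6 N·m clockwise.
Sack of grain: 11.9 × 9.8 = 116.6 N down at 1.2 m → arm 1.2 m, τ = 116.6 × 1.2 = 139.9 N·m clockwise.
Sign: 5.62 × 9.8 = 55.08 N down at 3.09 m → arm 3.09 m, τ = 55.08 × 3.09 = 170.2 N·m clockwise.
Net moment of the loads = 881.2 N·m clockwise.
The upward force F acts at the right end, arm 3.51 m, giving F × 3.51 counterclockwise.
Setting net torque to zero: F × 3.51 = 881.2 → F = 881.2 / 3.51 = 251 N.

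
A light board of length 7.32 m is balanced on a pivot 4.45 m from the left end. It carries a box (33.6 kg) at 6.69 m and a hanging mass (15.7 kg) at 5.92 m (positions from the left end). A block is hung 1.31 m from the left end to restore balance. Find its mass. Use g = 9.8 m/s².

m ≈ 31.3 kg

Sum moments about the pivot (at 4.45 m from the left end) (the support reaction has zero arm there).
Box: 33.6 × 9.8 = 329.3 N down at 6.69 m → arm 2.24 m, τ = 329.3 × 2.24 = 737.6 N·m clockwise.
Hanging mass: 15.7 × 9.8 = 153.9 N down at 5.92 m → arm 1.47 m, τ = 153.9 × 1.47 = 226.2 N·m clockwise.
Net moment of known loads = 963.8 N·m clockwise.
An unknown mass m at 1.31 m has arm 3.14 m; its moment is m·g·3.14 counterclockwise.
Στ = 0 ⇒ m × 9.8 × 3.14 = 963.8 ⇒ m = 963.8 / (9.8 × 3.14) = 31.3 kg.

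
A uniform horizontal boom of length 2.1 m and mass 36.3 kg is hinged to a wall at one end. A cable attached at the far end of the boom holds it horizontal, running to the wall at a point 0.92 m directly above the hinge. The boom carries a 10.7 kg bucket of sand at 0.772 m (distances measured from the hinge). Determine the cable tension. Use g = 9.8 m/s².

Take moments about the hinge.
Beam weight: 36.3 × 9.8 = 355.7 N down at 1.05 m → arm 1.05 m, τ = 355.7 × 1.05 = 373.5 N·m clockwise.
Bucket of sand: 10.7 × 9.8 = 104.9 N down at 0.772 m → arm 0.772 m, τ = 104.9 × 0.772 = 80.98 N·m clockwise.
Total clockwise load moment = 454.5 N·m.
The cable tension T acts at 2.1 m; only its component perpendicular to the boom, T sinθ, produces torque. sinθ = h/√(h²+d²) = 0.92/√(0.92²+2.1²) = 0.4013.
For rotational equilibrium, T × 2.1 × 0.4013 = 454.5, so T = 454.5 / 0.8427 = 539 N.

T ≈ 539 N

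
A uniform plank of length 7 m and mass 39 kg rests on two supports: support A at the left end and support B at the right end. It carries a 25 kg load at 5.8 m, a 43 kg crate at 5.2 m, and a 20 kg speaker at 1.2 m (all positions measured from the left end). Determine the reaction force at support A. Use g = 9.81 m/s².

About support B:
Beam weight: 39 × 9.81 = 382.6 N down at 3.5 m → arm 3.5 m, τ = 382.6 × 3.5 = 1339 N·m counterclockwise.
Load: 25 × 9.81 = 245.2 N down at 5.8 m → arm 1.2 m, τ = 245.2 × 1.2 = 294.2 N·m counterclockwise.
Crate: 43 × 9.81 = 421.8 N down at 5.2 m → arm 1.8 m, τ = 421.8 × 1.8 = 759.2 N·m counterclockwise.
Speaker: 20 × 9.81 = 196.2 N down at 1.2 m → arm 5.8 m, τ = 196.2 × 5.8 = 1138 N·m counterclockwise.
Net load moment about support B = 3530 N·m counterclockwise.
Reaction R at support A is upward at 0 m, arm 7 m → moment R × 7 clockwise.
For rotational equilibrium, R × 7 = 3530, so R = 504 N.

R_A ≈ 504 N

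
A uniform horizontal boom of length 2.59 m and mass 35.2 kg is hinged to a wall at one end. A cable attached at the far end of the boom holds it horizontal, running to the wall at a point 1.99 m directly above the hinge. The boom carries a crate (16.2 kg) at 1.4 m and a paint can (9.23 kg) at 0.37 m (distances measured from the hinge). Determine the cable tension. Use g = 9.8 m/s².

Choose the hinge as the axis so the unknown hinge reaction has zero arm there.
Beam weight: 35.2 × 9.8 = 345 N down at 1.295 m → arm 1.295 m, τ = 345 × 1.295 = 446.8 N·m clockwise.
Crate: 16.2 × 9.8 = 158.8 N down at 1.4 m → arm 1.4 m, τ = 158.8 × 1.4 = 222.3 N·m clockwise.
Paint can: 9.23 × 9.8 = 90.45 N down at 0.37 m → arm 0.37 m, τ = 90.45 × 0.37 = 33.47 N·m clockwise.
Total clockwise load moment = 702.6 N·m.
The cable tension T acts at 2.59 m; only its component perpendicular to the boom, T sinθ, produces torque. sinθ = h/√(h²+d²) = 1.99/√(1.99²+2.59²) = 0.6093.
Balancing moments: T × 2.59 × 0.6093 = 702.6, giving T = 702.6 / 1.578 = 445 N.

T ≈ 445 N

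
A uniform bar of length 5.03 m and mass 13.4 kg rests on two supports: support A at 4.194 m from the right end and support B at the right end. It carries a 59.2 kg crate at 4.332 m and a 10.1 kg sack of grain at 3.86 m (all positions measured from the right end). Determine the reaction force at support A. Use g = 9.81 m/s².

R_A ≈ 770 N

Take moments about support B.
Beam weight: 13.4 × 9.81 = 131.5 N down at 2.515 m → arm 2.515 m, τ = 131.5 × 2.515 = 330.7 N·m counterclockwise.
Crate: 59.2 × 9.81 = 580.8 N down at 4.332 m → arm 4.332 m, τ = 580.8 × 4.332 = 2516 N·m counterclockwise.
Sack of grain: 10.1 × 9.81 = 99.08 N down at 3.86 m → arm 3.86 m, τ = 99.08 × 3.86 = 382.4 N·m counterclockwise.
Net load moment about support B = 3229 N·m counterclockwise.
Reaction R at support A is upward at 4.194 m, arm 4.194 m → moment R × 4.194 clockwise.
Στ = 0 ⇒ R × 4.194 = 3229 ⇒ R = 770 N.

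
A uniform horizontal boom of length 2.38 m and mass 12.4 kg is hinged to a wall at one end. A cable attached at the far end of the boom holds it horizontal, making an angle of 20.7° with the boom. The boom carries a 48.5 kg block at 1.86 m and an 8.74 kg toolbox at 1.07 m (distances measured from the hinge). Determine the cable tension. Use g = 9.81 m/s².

Take moments about the hinge.
Beam weight: 12.4 × 9.81 = 121.6 N down at 1.19 m → arm 1.19 m, τ = 121.6 × 1.19 = 144.7 N·m clockwise.
Block: 48.5 × 9.81 = 475.8 N down at 1.86 m → arm 1.86 m, τ = 475.8 × 1.86 = 885 N·m clockwise.
Toolbox: 8.74 × 9.81 = 85.74 N down at 1.07 m → arm 1.07 m, τ = 85.74 × 1.07 = 91.74 N·m clockwise.
Total clockwise load moment = 1121 N·m.
The cable tension T acts at 2.38 m; only its component perpendicular to the boom, T sinθ, produces torque. sin 20.7° = 0.3535.
Setting net torque to zero: T × 2.38 × 0.3535 = 1121 → T = 1121 / 0.8413 = 1330 N.

T ≈ 1330 N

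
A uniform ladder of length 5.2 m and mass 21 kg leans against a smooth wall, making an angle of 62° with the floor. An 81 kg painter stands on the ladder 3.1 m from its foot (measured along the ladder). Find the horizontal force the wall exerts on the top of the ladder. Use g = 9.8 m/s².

N_wall ≈ 306 N

About the foot of the ladder:
Ladder weight 21×9.8 = 205.8 N acts at 2.6 m along the ladder; its horizontal arm is 2.6·cos62° = 1.221 m → τ = 251.3 N·m clockwise.
Painter: 81×9.8 = 793.8 N at 3.1 m → arm 1.455 m → τ = 1155 N·m clockwise.
Wall normal N acts horizontally at the top; its moment arm is the height L sinθ = 5.2·sin62° = 4.591 m, counterclockwise.
For rotational equilibrium, N × 4.591 = 1406, so N = 306 N.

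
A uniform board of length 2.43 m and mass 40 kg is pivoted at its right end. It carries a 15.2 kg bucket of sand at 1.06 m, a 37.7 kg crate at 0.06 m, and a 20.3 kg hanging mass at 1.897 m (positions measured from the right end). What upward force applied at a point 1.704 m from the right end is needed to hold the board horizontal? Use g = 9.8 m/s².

Taking torques about the right end:
Beam weight: 40 × 9.8 = 392 N down at 1.215 m → arm 1.215 m, τ = 392 × 1.215 = 476.3 N·m counterclockwise.
Bucket of sand: 15.2 × 9.8 = 149 N down at 1.06 m → arm 1.06 m, τ = 149 × 1.06 = 157.9 N·m counterclockwise.
Crate: 37.7 × 9.8 = 369.5 N down at 0.06 m → arm 0.06 m, τ = 369.5 × 0.06 = 22.17 N·m counterclockwise.
Hanging mass: 20.3 × 9.8 = 198.9 N down at 1.897 m → arm 1.897 m, τ = 198.9 × 1.897 = 377.3 N·m counterclockwise.
Net moment of the loads = 1034 N·m counterclockwise.
The upward force F acts at a point 1.704 m from the right end, arm 1.704 m, giving F × 1.704 clockwise.
Setting net torque to zero: F × 1.704 = 1034 → F = 1034 / 1.704 = 607 N.

F ≈ 607 N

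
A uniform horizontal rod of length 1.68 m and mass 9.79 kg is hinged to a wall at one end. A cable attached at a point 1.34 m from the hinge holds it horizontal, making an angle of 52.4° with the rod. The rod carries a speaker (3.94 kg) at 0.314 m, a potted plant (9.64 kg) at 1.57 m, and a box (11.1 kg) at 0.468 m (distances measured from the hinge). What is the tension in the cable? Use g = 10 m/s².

Sum moments about the hinge (the unknown hinge reaction has zero arm there).
Beam weight: 9.79 × 10 = 97.9 N down at 0.84 m → arm 0.84 m, τ = 97.9 × 0.84 = 82.24 N·m clockwise.
Speaker: 3.94 × 10 = 39.4 N down at 0.314 m → arm 0.314 m, τ = 39.4 × 0.314 = 12.37 N·m clockwise.
Potted plant: 9.64 × 10 = 96.4 N down at 1.57 m → arm 1.57 m, τ = 96.4 × 1.57 = 151.3 N·m clockwise.
Box: 11.1 × 10 = 111 N down at 0.468 m → arm 0.468 m, τ = 111 × 0.468 = 51.95 N·m clockwise.
Total clockwise load moment = 297.9 N·m.
The cable tension T acts at 1.34 m; only its component perpendicular to the rod, T sinθ, produces torque. sin 52.4° = 0.7923.
For rotational equilibrium, T × 1.34 × 0.7923 = 297.9, so T = 297.9 / 1.062 = 281 N.

T ≈ 281 N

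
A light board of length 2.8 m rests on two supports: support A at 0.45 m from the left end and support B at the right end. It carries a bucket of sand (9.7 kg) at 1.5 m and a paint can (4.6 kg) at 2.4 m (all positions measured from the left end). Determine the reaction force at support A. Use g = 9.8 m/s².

R_A ≈ 60.3 N

Choose support B as the axis so its reaction then has zero moment arm.
Bucket of sand: 9.7 × 9.8 = 95.06 N down at 1.5 m → arm 1.3 m, τ = 95.06 × 1.3 = 123.6 N·m counterclockwise.
Paint can: 4.6 × 9.8 = 45.08 N down at 2.4 m → arm 0.4 m, τ = 45.08 × 0.4 = 18.03 N·m counterclockwise.
Net load moment about support B = 141.6 N·m counterclockwise.
Reaction R at support A is upward at 0.45 m, arm 2.35 m → moment R × 2.35 clockwise.
For rotational equilibrium, R × 2.35 = 141.6, so R = 60.3 N.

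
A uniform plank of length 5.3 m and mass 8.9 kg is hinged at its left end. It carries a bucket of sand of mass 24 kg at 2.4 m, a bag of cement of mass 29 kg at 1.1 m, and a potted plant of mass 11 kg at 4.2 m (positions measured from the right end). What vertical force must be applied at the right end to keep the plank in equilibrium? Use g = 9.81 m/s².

F ≈ 420 N

Take moments about the left end.
Beam weight: 8.9 × 9.81 = 87.31 N down at 2.65 m → arm 2.65 m, τ = 87.31 × 2.65 = 231.4 N·m clockwise.
Bucket of sand: 24 × 9.81 = 235.4 N down at 2.4 m → arm 2.9 m, τ = 235.4 × 2.9 = 682.7 N·m clockwise.
Bag of cement: 29 × 9.81 = 284.5 N down at 1.1 m → arm 4.2 m, τ = 284.5 × 4.2 = 1195 N·m clockwise.
Potted plant: 11 × 9.81 = 107.9 N down at 4.2 m → arm 1.1 m, τ = 107.9 × 1.1 = 118.7 N·m clockwise.
Net moment of the loads = 2228 N·m clockwise.
The upward force F acts at the right end, arm 5.3 m, giving F × 5.3 counterclockwise.
Στ = 0 ⇒ F × 5.3 = 2228 ⇒ F = 2228 / 5.3 = 420 N.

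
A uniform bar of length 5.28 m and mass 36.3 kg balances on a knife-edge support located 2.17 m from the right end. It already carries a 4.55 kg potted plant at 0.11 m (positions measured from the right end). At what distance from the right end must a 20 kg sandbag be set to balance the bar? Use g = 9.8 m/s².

x ≈ 1.79 m from the right end

Choose the knife-edge support (at 2.17 m from the right end) as the axis so the support reaction has zero arm there.
Beam weight: 36.3 × 9.8 = 355.7 N down at 2.64 m → arm 0.47 m, τ = 355.7 × 0.47 = 167.2 N·m counterclockwise.
Potted plant: 4.55 × 9.8 = 44.59 N down at 0.11 m → arm 2.06 m, τ = 44.59 × 2.06 = 91.86 N·m clockwise.
Net moment of existing loads = 75.34 N·m counterclockwise.
The sandbag weighs 20 × 9.8 = 196 N and must supply an equal clockwise moment, so its lever arm about the knife-edge support is 75.34 / 196 = 0.384 m.
That puts it at 2.17 − 0.384 = 1.79 m from the right end.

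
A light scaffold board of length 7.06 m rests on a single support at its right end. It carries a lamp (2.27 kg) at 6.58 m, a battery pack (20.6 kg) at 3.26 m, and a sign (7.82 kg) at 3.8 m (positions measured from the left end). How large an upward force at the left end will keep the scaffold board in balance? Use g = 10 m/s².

F ≈ 149 N

About the right end:
Lamp: 2.27 × 10 = 22.7 N down at 6.58 m → arm 0.48 m, τ = 22.7 × 0.48 = 10.9 N·m counterclockwise.
Battery pack: 20.6 × 10 = 206 N down at 3.26 m → arm 3.8 m, τ = 206 × 3.8 = 782.8 N·m counterclockwise.
Sign: 7.82 × 10 = 78.2 N down at 3.8 m → arm 3.26 m, τ = 78.2 × 3.26 = 254.9 N·m counterclockwise.
Net moment of the loads = 1049 N·m counterclockwise.
The upward force F acts at the left end, arm 7.06 m, giving F × 7.06 clockwise.
Στ = 0 ⇒ F × 7.06 = 1049 ⇒ F = 1049 / 7.06 = 149 N.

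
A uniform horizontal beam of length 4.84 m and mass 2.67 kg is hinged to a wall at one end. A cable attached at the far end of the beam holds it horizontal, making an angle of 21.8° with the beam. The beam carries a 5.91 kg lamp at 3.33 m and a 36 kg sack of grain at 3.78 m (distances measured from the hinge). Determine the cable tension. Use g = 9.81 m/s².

Choose the hinge as the axis so the unknown hinge reaction has zero arm there.
Beam weight: 2.67 × 9.81 = 26.19 N down at 2.42 m → arm 2.42 m, τ = 26.19 × 2.42 = 63.38 N·m clockwise.
Lamp: 5.91 × 9.81 = 57.98 N down at 3.33 m → arm 3.33 m, τ = 57.98 × 3.33 = 193.1 N·m clockwise.
Sack of grain: 36 × 9.81 = 353.2 N down at 3.78 m → arm 3.78 m, τ = 353.2 × 3.78 = 1335 N·m clockwise.
Total clockwise load moment = 1591 N·m.
The cable tension T acts at 4.84 m; only its component perpendicular to the beam, T sinθ, produces torque. sin 21.8° = 0.3714.
Setting net torque to zero: T × 4.84 × 0.3714 = 1591 → T = 1591 / 1.798 = 885 N.

T ≈ 885 N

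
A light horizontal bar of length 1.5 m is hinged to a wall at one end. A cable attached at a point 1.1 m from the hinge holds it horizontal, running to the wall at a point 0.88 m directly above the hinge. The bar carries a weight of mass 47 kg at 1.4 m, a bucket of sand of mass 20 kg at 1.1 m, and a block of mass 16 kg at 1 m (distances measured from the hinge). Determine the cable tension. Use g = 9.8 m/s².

Choose the hinge as the axis so the unknown hinge reaction has zero arm there.
Weight: 47 × 9.8 = 460.6 N down at 1.4 m → arm 1.4 m, τ = 460.6 × 1.4 = 644.8 N·m clockwise.
Bucket of sand: 20 × 9.8 = 196 N down at 1.1 m → arm 1.1 m, τ = 196 × 1.1 = 215.6 N·m clockwise.
Block: 16 × 9.8 = 156.8 N down at 1 m → arm 1 m, τ = 156.8 × 1 = 156.8 N·m clockwise.
Total clockwise load moment = 1017 N·m.
The cable tension T acts at 1.1 m; only its component perpendicular to the bar, T sinθ, produces torque. sinθ = h/√(h²+d²) = 0.88/√(0.88²+1.1²) = 0.6247.
Στ = 0 ⇒ T × 1.1 × 0.6247 = 1017 ⇒ T = 1017 / 0.6872 = 1480 N.

T ≈ 1480 N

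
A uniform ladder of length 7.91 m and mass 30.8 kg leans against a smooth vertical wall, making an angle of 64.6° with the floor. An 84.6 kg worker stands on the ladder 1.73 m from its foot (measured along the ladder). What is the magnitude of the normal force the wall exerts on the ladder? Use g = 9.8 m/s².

N_wall ≈ 158 N

About the foot of the ladder:
Ladder weight 30.8×9.8 = 301.8 N acts at 3.955 m along the ladder; its horizontal arm is 3.955·cos64.6° = 1.696 m → τ = 511.9 N·m clockwise.
Worker: 84.6×9.8 = 829.1 N at 1.73 m → arm 0.7421 m → τ = 615.3 N·m clockwise.
Wall normal N acts horizontally at the top; its moment arm is the height L sinθ = 7.91·sin64.6° = 7.145 m, counterclockwise.
Setting net torque to zero: N × 7.145 = 1127 → N = 158 N.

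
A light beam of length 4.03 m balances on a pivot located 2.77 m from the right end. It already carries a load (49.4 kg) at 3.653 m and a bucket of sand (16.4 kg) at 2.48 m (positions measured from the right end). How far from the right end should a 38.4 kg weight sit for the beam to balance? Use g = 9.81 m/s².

About the pivot (at 2.77 m from the right end):
Load: 49.4 × 9.81 = 484.6 N down at 3.653 m → arm 0.883 m, τ = 484.6 × 0.883 = 427.9 N·m counterclockwise.
Bucket of sand: 16.4 × 9.81 = 160.9 N down at 2.48 m → arm 0.29 m, τ = 160.9 × 0.29 = 46.66 N·m clockwise.
Net moment of existing loads = 381.2 N·m counterclockwise.
The weight weighs 38.4 × 9.81 = 376.7 N and must supply an equal clockwise moment, so its lever arm about the pivot is 381.2 / 376.7 = 1.01 m.
That puts it at 2.77 − 1.01 = 1.76 m from the right end.

x ≈ 1.76 m from the right end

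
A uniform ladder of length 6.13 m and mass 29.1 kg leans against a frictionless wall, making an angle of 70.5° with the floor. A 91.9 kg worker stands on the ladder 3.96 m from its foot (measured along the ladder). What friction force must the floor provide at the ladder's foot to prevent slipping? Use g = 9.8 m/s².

Taking torques about the foot of the ladder:
Ladder weight 29.1×9.8 = 285.2 N acts at 3.065 m along the ladder; its horizontal arm is 3.065·cos70.5° = 1.023 m → τ = 291.8 N·m clockwise.
Worker: 91.9×9.8 = 900.6 N at 3.96 m → arm 1.322 m → τ = 1191 N·m clockwise.
Wall normal N acts horizontally at the top; its moment arm is the height L sinθ = 6.13·sin70.5° = 5.778 m, counterclockwise.
Balancing moments: N × 5.778 = 1483, giving N = 257 N.
ΣFx = 0: friction at the foot balances the wall's push, so f = N_wall = 257 N.

f ≈ 257 N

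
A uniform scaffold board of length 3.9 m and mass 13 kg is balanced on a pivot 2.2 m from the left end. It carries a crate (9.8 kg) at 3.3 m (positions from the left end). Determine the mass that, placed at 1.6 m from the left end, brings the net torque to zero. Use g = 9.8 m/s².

m ≈ 12.5 kg

Taking torques about the pivot (at 2.2 m from the left end):
Beam weight: 13 × 9.8 = 127.4 N down at 1.95 m → arm 0.25 m, τ = 127.4 × 0.25 = 31.85 N·m counterclockwise.
Crate: 9.8 × 9.8 = 96.04 N down at 3.3 m → arm 1.1 m, τ = 96.04 × 1.1 = 105.6 N·m clockwise.
Net moment of known loads = 73.75 N·m clockwise.
An unknown mass m at 1.6 m has arm 0.6 m; its moment is m·g·0.6 counterclockwise.
Balancing moments: m × 9.8 × 0.6 = 73.75, giving m = 73.75 / (9.8 × 0.6) = 12.5 kg.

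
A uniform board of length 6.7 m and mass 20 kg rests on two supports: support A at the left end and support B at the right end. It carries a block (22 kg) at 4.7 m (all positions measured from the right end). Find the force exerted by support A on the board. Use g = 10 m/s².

R_A ≈ 254 N

About support B:
Beam weight: 20 × 10 = 200 N down at 3.35 m → arm 3.35 m, τ = 200 × 3.35 = 670 N·m counterclockwise.
Block: 22 × 10 = 220 N down at 4.7 m → arm 4.7 m, τ = 220 × 4.7 = 1034 N·m counterclockwise.
Net load moment about support B = 1704 N·m counterclockwise.
Reaction R at support A is upward at 6.7 m, arm 6.7 m → moment R × 6.7 clockwise.
For rotational equilibrium, R × 6.7 = 1704, so R = 254 N.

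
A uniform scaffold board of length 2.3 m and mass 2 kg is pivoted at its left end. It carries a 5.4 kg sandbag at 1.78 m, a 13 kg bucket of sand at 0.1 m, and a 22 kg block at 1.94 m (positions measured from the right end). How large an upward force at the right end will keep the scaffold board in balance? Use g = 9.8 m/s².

F ≈ 177 N

Take moments about the left end.
Beam weight: 2 × 9.8 = 19.6 N down at 1.15 m → arm 1.15 m, τ = 19.6 × 1.15 = 22.54 N·m clockwise.
Sandbag: 5.4 × 9.8 = 52.92 N down at 1.78 m → arm 0.52 m, τ = 52.92 × 0.52 = 27.52 N·m clockwise.
Bucket of sand: 13 × 9.8 = 127.4 N down at 0.1 m → arm 2.2 m, τ = 127.4 × 2.2 = 280.3 N·m clockwise.
Block: 22 × 9.8 = 215.6 N down at 1.94 m → arm 0.36 m, τ = 215.6 × 0.36 = 77.62 N·m clockwise.
Net moment of the loads = 408 N·m clockwise.
The upward force F acts at the right end, arm 2.3 m, giving F × 2.3 counterclockwise.
Balancing moments: F × 2.3 = 408, giving F = 408 / 2.3 = 177 N.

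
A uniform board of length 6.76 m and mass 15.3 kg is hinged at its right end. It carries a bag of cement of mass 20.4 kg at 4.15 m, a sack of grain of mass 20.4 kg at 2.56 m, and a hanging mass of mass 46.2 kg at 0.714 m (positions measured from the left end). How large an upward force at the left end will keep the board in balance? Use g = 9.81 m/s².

About the right end:
Beam weight: 15.3 × 9.81 = 150.1 N down at 3.38 m → arm 3.38 m, τ = 150.1 × 3.38 = 507.3 N·m counterclockwise.
Bag of cement: 20.4 × 9.81 = 200.1 N down at 4.15 m → arm 2.61 m, τ = 200.1 × 2.61 = 522.3 N·m counterclockwise.
Sack of grain: 20.4 × 9.81 = 200.1 N down at 2.56 m → arm 4.2 m, τ = 200.1 × 4.2 = 840.4 N·m counterclockwise.
Hanging mass: 46.2 × 9.81 = 453.2 N down at 0.714 m → arm 6.046 m, τ = 453.2 × 6.046 = 2740 N·m counterclockwise.
Net moment of the loads = 4610 N·m counterclockwise.
The upward force F acts at the left end, arm 6.76 m, giving F × 6.76 clockwise.
For rotational equilibrium, F × 6.76 = 4610, so F = 4610 / 6.76 = 682 N.

F ≈ 682 N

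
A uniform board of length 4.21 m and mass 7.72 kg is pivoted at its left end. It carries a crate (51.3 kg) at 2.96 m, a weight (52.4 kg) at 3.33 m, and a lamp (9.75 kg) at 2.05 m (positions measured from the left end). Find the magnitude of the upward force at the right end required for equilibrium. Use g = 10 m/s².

F ≈ 861 N

Sum moments about the left end (the unknown pivot reaction has zero arm there).
Beam weight: 7.72 × 10 = 77.2 N down at 2.105 m → arm 2.105 m, τ = 77.2 × 2.105 = 162.5 N·m clockwise.
Crate: 51.3 × 10 = 513 N down at 2.96 m → arm 2.96 m, τ = 513 × 2.96 = 1518 N·m clockwise.
Weight: 52.4 × 10 = 524 N down at 3.33 m → arm 3.33 m, τ = 524 × 3.33 = 1745 N·m clockwise.
Lamp: 9.75 × 10 = 97.5 N down at 2.05 m → arm 2.05 m, τ = 97.5 × 2.05 = 199.9 N·m clockwise.
Net moment of the loads = 3625 N·m clockwise.
The upward force F acts at the right end, arm 4.21 m, giving F × 4.21 counterclockwise.
Στ = 0 ⇒ F × 4.21 = 3625 ⇒ F = 3625 / 4.21 = 861 N.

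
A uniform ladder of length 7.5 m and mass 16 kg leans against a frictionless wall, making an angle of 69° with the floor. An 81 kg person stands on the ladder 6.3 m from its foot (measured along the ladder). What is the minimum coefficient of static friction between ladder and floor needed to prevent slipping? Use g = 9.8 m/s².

μ_min ≈ 0.301

Choose the foot of the ladder as the axis so the floor normal and friction both act there and drop out.
Ladder weight 16×9.8 = 156.8 N acts at 3.75 m along the ladder; its horizontal arm is 3.75·cos69° = 1.344 m → τ = 210.7 N·m clockwise.
Person: 81×9.8 = 793.8 N at 6.3 m → arm 2.258 m → τ = 1792 N·m clockwise.
Wall normal N acts horizontally at the top; its moment arm is the height L sinθ = 7.5·sin69° = 7.002 m, counterclockwise.
Setting net torque to zero: N × 7.002 = 2003 → N = 286.1 N.
ΣFx = 0 ⇒ f = N_wall = 286.1 N. ΣFy = 0 ⇒ N_floor = 950.6 N.
μ_min = f / N_floor = 286.1 / 950.6 = 0.301.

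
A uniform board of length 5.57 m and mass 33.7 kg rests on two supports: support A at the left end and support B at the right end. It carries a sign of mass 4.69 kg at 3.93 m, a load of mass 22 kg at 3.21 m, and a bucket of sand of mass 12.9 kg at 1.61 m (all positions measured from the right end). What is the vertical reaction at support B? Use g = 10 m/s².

R_B ≈ 367 N

Taking torques about support A:
Beam weight: 33.7 × 10 = 337 N down at 2.785 m → arm 2.785 m, τ = 337 × 2.785 = 938.5 N·m clockwise.
Sign: 4.69 × 10 = 46.9 N down at 3.93 m → arm 1.64 m, τ = 46.9 × 1.64 = 76.92 N·m clockwise.
Load: 22 × 10 = 220 N down at 3.21 m → arm 2.36 m, τ = 220 × 2.36 = 519.2 N·m clockwise.
Bucket of sand: 12.9 × 10 = 129 N down at 1.61 m → arm 3.96 m, τ = 129 × 3.96 = 510.8 N·m clockwise.
Net load moment about support A = 2045 N·m clockwise.
Reaction R at support B is upward at 0 m, arm 5.57 m → moment R × 5.57 counterclockwise.
Balancing moments: R × 5.57 = 2045, giving R = 367 N.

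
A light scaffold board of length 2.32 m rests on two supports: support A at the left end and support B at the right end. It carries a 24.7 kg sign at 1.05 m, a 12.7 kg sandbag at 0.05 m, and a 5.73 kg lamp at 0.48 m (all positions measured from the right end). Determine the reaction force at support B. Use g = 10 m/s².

Taking torques about support A:
Sign: 24.7 × 10 = 247 N down at 1.05 m → arm 1.27 m, τ = 247 × 1.27 = 313.7 N·m clockwise.
Sandbag: 12.7 × 10 = 127 N down at 0.05 m → arm 2.27 m, τ = 127 × 2.27 = 288.3 N·m clockwise.
Lamp: 5.73 × 10 = 57.3 N down at 0.48 m → arm 1.84 m, τ = 57.3 × 1.84 = 105.4 N·m clockwise.
Net load moment about support A = 707.4 N·m clockwise.
Reaction R at support B is upward at 0 m, arm 2.32 m → moment R × 2.32 counterclockwise.
Balancing moments: R × 2.32 = 707.4, giving R = 305 N.

R_B ≈ 305 N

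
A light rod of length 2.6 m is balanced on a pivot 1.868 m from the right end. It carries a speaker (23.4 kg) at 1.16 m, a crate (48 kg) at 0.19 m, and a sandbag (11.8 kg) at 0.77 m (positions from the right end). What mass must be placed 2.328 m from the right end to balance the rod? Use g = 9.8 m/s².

Taking torques about the pivot (at 1.868 m from the right end):
Speaker: 23.4 × 9.8 = 229.3 N down at 1.16 m → arm 0.708 m, τ = 229.3 × 0.708 = 162.3 N·m clockwise.
Crate: 48 × 9.8 = 470.4 N down at 0.19 m → arm 1.678 m, τ = 470.4 × 1.678 = 789.3 N·m clockwise.
Sandbag: 11.8 × 9.8 = 115.6 N down at 0.77 m → arm 1.098 m, τ = 115.6 × 1.098 = 126.9 N·m clockwise.
Net moment of known loads = 1078 N·m clockwise.
An unknown mass m at 2.328 m has arm 0.46 m; its moment is m·g·0.46 counterclockwise.
Setting net torque to zero: m × 9.8 × 0.46 = 1078 → m = 1078 / (9.8 × 0.46) = 239 kg.

m ≈ 239 kg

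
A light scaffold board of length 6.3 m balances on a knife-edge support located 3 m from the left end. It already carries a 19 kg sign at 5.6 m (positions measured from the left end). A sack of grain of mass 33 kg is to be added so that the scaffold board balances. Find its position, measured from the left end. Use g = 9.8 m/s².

Choose the knife-edge support (at 3 m from the left end) as the axis so the support reaction has zero arm there.
Sign: 19 × 9.8 = 186.2 N down at 5.6 m → arm 2.6 m, τ = 186.2 × 2.6 = 484.1 N·m clockwise.
Net moment of existing loads = 484.1 N·m clockwise.
The sack of grain weighs 33 × 9.8 = 323.4 N and must supply an equal counterclockwise moment, so its lever arm about the knife-edge support is 484.1 / 323.4 = 1.5 m.
That puts it at 3 − 1.5 = 1.5 m from the left end.

x ≈ 1.5 m from the left end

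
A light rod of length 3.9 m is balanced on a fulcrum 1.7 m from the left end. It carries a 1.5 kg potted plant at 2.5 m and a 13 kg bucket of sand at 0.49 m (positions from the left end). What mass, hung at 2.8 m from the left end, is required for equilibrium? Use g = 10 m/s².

m ≈ 13.2 kg

Sum moments about the fulcrum (at 1.7 m from the left end) (the support reaction has zero arm there).
Potted plant: 1.5 × 10 = 15 N down at 2.5 m → arm 0.8 m, τ = 15 × 0.8 = 12 N·m clockwise.
Bucket of sand: 13 × 10 = 130 N down at 0.49 m → arm 1.21 m, τ = 130 × 1.21 = 157.3 N·m counterclockwise.
Net moment of known loads = 145.3 N·m counterclockwise.
An unknown mass m at 2.8 m has arm 1.1 m; its moment is m·g·1.1 clockwise.
Setting net torque to zero: m × 10 × 1.1 = 145.3 → m = 145.3 / (10 × 1.1) = 13.2 kg.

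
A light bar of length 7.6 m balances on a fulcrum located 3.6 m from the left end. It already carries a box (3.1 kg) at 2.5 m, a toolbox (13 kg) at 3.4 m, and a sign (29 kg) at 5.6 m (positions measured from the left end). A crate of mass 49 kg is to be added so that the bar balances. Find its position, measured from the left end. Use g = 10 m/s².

Sum moments about the fulcrum (at 3.6 m from the left end) (the support reaction has zero arm there).
Box: 3.1 × 10 = 31 N down at 2.5 m → arm 1.1 m, τ = 31 × 1.1 = 34.1 N·m counterclockwise.
Toolbox: 13 × 10 = 130 N down at 3.4 m → arm 0.2 m, τ = 130 × 0.2 = 26 N·m counterclockwise.
Sign: 29 × 10 = 290 N down at 5.6 m → arm 2 m, τ = 290 × 2 = 580 N·m clockwise.
Net moment of existing loads = 519.9 N·m clockwise.
The crate weighs 49 × 10 = 490 N and must supply an equal counterclockwise moment, so its lever arm about the fulcrum is 519.9 / 490 = 1.06 m.
That puts it at 3.6 − 1.06 = 2.54 m from the left end.

x ≈ 2.54 m from the left end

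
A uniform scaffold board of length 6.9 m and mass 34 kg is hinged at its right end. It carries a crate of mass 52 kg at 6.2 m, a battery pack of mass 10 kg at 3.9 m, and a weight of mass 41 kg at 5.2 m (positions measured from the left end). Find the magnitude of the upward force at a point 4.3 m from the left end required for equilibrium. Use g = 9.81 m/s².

F ≈ 956 N

Take moments about the right end.
Beam weight: 34 × 9.81 = 333.5 N down at 3.45 m → arm 3.45 m, τ = 333.5 × 3.45 = 1151 N·m counterclockwise.
Crate: 52 × 9.81 = 510.1 N down at 6.2 m → arm 0.7 m, τ = 510.1 × 0.7 = 357.1 N·m counterclockwise.
Battery pack: 10 × 9.81 = 98.1 N down at 3.9 m → arm 3 m, τ = 98.1 × 3 = 294.3 N·m counterclockwise.
Weight: 41 × 9.81 = 402.2 N down at 5.2 m → arm 1.7 m, τ = 402.2 × 1.7 = 683.7 N·m counterclockwise.
Net moment of the loads = 2486 N·m counterclockwise.
The upward force F acts at a point 4.3 m from the left end, arm 2.6 m, giving F × 2.6 clockwise.
Setting net torque to zero: F × 2.6 = 2486 → F = 2486 / 2.6 = 956 N.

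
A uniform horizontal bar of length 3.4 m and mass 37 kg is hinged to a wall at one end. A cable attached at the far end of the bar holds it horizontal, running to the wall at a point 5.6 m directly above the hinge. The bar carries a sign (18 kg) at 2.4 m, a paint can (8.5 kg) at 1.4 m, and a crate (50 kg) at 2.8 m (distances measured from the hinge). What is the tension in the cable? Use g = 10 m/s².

Sum moments about the hinge (the unknown hinge reaction has zero arm there).
Beam weight: 37 × 10 = 370 N down at 1.7 m → arm 1.7 m, τ = 370 × 1.7 = 629 N·m clockwise.
Sign: 18 × 10 = 180 N down at 2.4 m → arm 2.4 m, τ = 180 × 2.4 = 432 N·m clockwise.
Paint can: 8.5 × 10 = 85 N down at 1.4 m → arm 1.4 m, τ = 85 × 1.4 = 119 N·m clockwise.
Crate: 50 × 10 = 500 N down at 2.8 m → arm 2.8 m, τ = 500 × 2.8 = 1400 N·m clockwise.
Total clockwise load moment = 2580 N·m.
The cable tension T acts at 3.4 m; only its component perpendicular to the bar, T sinθ, produces torque. sinθ = h/√(h²+d²) = 5.6/√(5.6²+3.4²) = 0.8548.
Setting net torque to zero: T × 3.4 × 0.8548 = 2580 → T = 2580 / 2.906 = 888 N.

T ≈ 888 N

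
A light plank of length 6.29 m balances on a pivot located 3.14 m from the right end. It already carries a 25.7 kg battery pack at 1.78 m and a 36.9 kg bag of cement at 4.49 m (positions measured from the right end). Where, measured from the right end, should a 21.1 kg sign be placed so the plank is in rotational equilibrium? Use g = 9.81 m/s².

Choose the pivot (at 3.14 m from the right end) as the axis so the support reaction has zero arm there.
Battery pack: 25.7 × 9.81 = 252.1 N down at 1.78 m → arm 1.36 m, τ = 252.1 × 1.36 = 342.9 N·m clockwise.
Bag of cement: 36.9 × 9.81 = 362 N down at 4.49 m → arm 1.35 m, τ = 362 × 1.35 = 488.7 N·m counterclockwise.
Net moment of existing loads = 145.8 N·m counterclockwise.
The sign weighs 21.1 × 9.81 = 207 N and must supply an equal clockwise moment, so its lever arm about the pivot is 145.8 / 207 = 0.704 m.
That puts it at 3.14 − 0.704 = 2.44 m from the right end.

x ≈ 2.44 m from the right end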